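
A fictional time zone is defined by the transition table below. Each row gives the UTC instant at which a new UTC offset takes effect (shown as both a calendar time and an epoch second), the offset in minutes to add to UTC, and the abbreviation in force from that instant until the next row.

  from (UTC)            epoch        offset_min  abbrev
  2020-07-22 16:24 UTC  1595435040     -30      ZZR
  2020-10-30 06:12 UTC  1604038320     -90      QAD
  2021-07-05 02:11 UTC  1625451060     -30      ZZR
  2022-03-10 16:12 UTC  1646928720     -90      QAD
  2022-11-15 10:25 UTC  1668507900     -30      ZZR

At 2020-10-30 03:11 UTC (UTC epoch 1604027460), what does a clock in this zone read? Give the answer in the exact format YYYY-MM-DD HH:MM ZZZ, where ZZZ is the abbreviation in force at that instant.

Query: 2020-10-30 03:11 UTC
Rule 1/5 (ZZR, -00:30): 2020-07-22 16:24 UTC ≤ query < 2020-10-30 06:12 UTC
3·60 + 11 - 30 = 161 min
161 = 0·1440 + 161; 161 = 2·60 + 41 → 02:41, same day
→ 2020-10-30 02:41 ZZR

2020-10-30 02:41 ZZR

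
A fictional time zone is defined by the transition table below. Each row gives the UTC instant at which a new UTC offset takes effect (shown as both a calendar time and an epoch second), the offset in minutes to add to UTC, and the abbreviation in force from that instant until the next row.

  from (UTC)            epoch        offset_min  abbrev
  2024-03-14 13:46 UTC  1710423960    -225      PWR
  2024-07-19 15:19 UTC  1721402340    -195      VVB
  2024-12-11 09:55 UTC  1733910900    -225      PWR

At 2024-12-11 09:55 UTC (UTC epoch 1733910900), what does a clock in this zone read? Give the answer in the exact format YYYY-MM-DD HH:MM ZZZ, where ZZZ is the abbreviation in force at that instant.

2024-12-11 06:10 PWR

Query: 2024-12-11 09:55 UTC
Rule 3/3 (PWR, -03:45): 2024-12-11 09:55 UTC ≤ query < +∞
9·60 + 55 - 225 = 370 min
370 = 0·1440 + 370; 370 = 6·60 + 10 → 06:10, same day
→ 2024-12-11 06:10 PWR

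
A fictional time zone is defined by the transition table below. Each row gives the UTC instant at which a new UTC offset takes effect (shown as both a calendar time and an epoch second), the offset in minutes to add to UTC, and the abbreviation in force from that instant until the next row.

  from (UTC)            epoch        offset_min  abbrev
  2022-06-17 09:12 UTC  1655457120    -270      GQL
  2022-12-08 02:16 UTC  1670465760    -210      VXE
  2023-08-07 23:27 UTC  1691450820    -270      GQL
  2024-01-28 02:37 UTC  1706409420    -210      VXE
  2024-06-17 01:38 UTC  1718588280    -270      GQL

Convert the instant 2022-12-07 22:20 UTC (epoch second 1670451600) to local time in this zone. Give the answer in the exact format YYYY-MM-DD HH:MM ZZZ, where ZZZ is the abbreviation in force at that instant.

Query: 2022-12-07 22:20 UTC
Rule 1/5 (GQL, -04:30): 2022-06-17 09:12 UTC ≤ query < 2022-12-08 02:16 UTC
22·60 + 20 - 270 = 1070 min
1070 = 0·1440 + 1070; 1070 = 17·60 + 50 → 17:50, same day
→ 2022-12-07 17:50 GQL

2022-12-07 17:50 GQL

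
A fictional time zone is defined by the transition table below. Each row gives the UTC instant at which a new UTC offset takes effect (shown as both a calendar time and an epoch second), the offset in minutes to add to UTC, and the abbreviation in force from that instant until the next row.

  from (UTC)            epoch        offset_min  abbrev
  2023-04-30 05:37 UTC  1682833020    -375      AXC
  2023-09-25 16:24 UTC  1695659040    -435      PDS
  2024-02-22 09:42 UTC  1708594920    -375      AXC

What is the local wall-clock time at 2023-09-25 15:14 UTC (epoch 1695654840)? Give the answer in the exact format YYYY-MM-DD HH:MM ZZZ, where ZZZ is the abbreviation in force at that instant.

Query: 2023-09-25 15:14 UTC
Rule 1/3 (AXC, -06:15): 2023-04-30 05:37 UTC ≤ query < 2023-09-25 16:24 UTC
15·60 + 14 - 375 = 539 min
539 = 0·1440 + 539; 539 = 8·60 + 59 → 08:59, same day
→ 2023-09-25 08:59 AXC

2023-09-25 08:59 AXC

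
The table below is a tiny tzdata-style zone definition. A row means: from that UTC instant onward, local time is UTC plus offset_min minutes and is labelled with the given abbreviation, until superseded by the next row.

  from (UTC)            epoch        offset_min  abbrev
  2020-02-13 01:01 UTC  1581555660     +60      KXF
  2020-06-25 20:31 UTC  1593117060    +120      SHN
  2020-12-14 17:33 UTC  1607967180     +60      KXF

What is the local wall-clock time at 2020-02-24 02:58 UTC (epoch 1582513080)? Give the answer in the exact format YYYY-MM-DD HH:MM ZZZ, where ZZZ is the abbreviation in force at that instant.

2020-02-24 03:58 KXF

Query: 2020-02-24 02:58 UTC
Rule 1/3 (KXF, +01:00): 2020-02-13 01:01 UTC ≤ query < 2020-06-25 20:31 UTC
2·60 + 58 + 60 = 238 min
238 = 0·1440 + 238; 238 = 3·60 + 58 → 03:58, same day
→ 2020-02-24 03:58 KXF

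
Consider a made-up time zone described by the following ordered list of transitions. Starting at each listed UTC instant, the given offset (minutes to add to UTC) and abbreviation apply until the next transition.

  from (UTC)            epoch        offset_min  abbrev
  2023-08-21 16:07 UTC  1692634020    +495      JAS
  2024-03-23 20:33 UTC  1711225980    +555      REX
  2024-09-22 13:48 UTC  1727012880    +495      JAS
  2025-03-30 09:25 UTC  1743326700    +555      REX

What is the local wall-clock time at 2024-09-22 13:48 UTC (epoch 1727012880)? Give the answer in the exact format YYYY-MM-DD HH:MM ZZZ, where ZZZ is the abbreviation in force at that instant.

2024-09-22 22:03 JAS

Query: 2024-09-22 13:48 UTC
Rule 3/4 (JAS, +08:15): 2024-09-22 13:48 UTC ≤ query < 2025-03-30 09:25 UTC
13·60 + 48 + 495 = 1323 min
1323 = 0·1440 + 1323; 1323 = 22·60 + 3 → 22:03, same day
→ 2024-09-22 22:03 JAS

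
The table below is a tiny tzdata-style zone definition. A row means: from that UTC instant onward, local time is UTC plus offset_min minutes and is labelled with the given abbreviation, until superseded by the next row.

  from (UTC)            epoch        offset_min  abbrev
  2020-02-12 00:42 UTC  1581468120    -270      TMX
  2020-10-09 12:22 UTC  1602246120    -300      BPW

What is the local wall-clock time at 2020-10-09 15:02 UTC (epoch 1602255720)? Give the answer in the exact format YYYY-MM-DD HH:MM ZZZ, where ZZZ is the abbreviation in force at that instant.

2020-10-09 10:02 BPW

Query: 2020-10-09 15:02 UTC
Rule 2/2 (BPW, -05:00): 2020-10-09 12:22 UTC ≤ query < +∞
15·60 + 2 - 300 = 602 min
602 = 0·1440 + 602; 602 = 10·60 + 2 → 10:02, same day
→ 2020-10-09 10:02 BPW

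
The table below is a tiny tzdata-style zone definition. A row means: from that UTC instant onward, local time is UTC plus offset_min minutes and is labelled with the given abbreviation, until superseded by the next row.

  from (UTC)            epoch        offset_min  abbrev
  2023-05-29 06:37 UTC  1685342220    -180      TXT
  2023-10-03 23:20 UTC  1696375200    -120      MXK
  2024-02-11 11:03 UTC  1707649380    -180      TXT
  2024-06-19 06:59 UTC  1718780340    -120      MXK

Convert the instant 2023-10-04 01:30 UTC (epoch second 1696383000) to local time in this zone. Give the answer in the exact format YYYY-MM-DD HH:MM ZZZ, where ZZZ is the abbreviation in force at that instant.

2023-10-03 23:30 MXK

Query: 2023-10-04 01:30 UTC
Rule 2/4 (MXK, -02:00): 2023-10-03 23:20 UTC ≤ query < 2024-02-11 11:03 UTC
1·60 + 30 - 120 = -30 min
-30 = -1·1440 + 1410; 1410 = 23·60 + 30 → 23:30, 2023-10-04 - 1 day = 2023-10-03
→ 2023-10-03 23:30 MXK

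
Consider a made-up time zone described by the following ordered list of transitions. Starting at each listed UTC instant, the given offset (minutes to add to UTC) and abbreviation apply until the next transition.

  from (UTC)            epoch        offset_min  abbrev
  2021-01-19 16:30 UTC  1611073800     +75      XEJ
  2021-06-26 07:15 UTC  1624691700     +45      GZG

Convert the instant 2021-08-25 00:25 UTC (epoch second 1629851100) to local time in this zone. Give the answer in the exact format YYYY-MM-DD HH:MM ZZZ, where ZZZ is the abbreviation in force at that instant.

Query: 2021-08-25 00:25 UTC
Rule 2/2 (GZG, +00:45): 2021-06-26 07:15 UTC ≤ query < +∞
0·60 + 25 + 45 = 70 min
70 = 0·1440 + 70; 70 = 1·60 + 10 → 01:10, same day
→ 2021-08-25 01:10 GZG

2021-08-25 01:10 GZG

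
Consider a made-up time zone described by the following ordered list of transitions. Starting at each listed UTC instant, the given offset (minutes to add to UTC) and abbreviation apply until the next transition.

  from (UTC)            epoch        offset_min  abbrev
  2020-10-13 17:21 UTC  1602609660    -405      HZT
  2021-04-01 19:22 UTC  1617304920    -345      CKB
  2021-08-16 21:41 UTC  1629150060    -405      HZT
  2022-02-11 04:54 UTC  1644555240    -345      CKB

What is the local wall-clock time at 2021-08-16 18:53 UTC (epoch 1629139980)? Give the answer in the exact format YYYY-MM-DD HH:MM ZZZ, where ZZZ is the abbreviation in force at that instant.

Query: 2021-08-16 18:53 UTC
Rule 2/4 (CKB, -05:45): 2021-04-01 19:22 UTC ≤ query < 2021-08-16 21:41 UTC
18·60 + 53 - 345 = 788 min
788 = 0·1440 + 788; 788 = 13·60 + 8 → 13:08, same day
→ 2021-08-16 13:08 CKB

2021-08-16 13:08 CKB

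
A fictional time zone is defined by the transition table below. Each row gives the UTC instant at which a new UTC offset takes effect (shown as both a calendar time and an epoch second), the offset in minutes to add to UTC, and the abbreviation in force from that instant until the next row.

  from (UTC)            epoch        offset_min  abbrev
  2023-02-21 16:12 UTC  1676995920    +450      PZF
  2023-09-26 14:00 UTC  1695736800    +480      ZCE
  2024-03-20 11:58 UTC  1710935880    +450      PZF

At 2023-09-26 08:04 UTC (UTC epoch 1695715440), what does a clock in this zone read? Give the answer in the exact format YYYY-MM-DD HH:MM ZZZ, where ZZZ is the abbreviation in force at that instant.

2023-09-26 15:34 PZF

Query: 2023-09-26 08:04 UTC
Rule 1/3 (PZF, +07:30): 2023-02-21 16:12 UTC ≤ query < 2023-09-26 14:00 UTC
8·60 + 4 + 450 = 934 min
934 = 0·1440 + 934; 934 = 15·60 + 34 → 15:34, same day
→ 2023-09-26 15:34 PZF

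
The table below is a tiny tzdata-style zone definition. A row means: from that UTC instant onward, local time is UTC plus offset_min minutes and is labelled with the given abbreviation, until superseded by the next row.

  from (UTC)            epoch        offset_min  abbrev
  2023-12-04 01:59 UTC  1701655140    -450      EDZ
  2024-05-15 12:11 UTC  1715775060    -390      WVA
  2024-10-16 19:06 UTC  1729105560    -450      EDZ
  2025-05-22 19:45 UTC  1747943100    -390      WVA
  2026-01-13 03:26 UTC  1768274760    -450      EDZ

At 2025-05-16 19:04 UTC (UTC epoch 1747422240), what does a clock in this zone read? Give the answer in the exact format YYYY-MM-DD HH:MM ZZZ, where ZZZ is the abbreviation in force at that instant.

2025-05-16 11:34 EDZ

Query: 2025-05-16 19:04 UTC
Rule 3/5 (EDZ, -07:30): 2024-10-16 19:06 UTC ≤ query < 2025-05-22 19:45 UTC
19·60 + 4 - 450 = 694 min
694 = 0·1440 + 694; 694 = 11·60 + 34 → 11:34, same day
→ 2025-05-16 11:34 EDZ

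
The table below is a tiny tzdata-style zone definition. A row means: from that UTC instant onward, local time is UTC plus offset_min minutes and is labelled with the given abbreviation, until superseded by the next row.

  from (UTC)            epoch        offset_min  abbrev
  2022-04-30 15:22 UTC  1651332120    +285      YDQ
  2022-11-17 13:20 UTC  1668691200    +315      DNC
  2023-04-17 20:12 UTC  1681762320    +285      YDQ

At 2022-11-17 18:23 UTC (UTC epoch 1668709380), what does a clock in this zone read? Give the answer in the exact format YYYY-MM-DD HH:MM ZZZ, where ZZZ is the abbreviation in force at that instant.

Query: 2022-11-17 18:23 UTC
Rule 2/3 (DNC, +05:15): 2022-11-17 13:20 UTC ≤ query < 2023-04-17 20:12 UTC
18·60 + 23 + 315 = 1418 min
1418 = 0·1440 + 1418; 1418 = 23·60 + 38 → 23:38, same day
→ 2022-11-17 23:38 DNC

2022-11-17 23:38 DNC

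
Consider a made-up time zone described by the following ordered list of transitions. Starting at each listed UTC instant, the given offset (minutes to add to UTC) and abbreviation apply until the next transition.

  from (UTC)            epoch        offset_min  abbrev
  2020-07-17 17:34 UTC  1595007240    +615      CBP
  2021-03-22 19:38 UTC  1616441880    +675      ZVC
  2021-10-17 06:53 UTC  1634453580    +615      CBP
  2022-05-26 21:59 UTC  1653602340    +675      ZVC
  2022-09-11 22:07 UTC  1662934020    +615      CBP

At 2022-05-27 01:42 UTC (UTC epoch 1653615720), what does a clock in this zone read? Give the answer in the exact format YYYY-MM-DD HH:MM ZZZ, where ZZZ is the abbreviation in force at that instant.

2022-05-27 12:57 ZVC

Query: 2022-05-27 01:42 UTC
Rule 4/5 (ZVC, +11:15): 2022-05-26 21:59 UTC ≤ query < 2022-09-11 22:07 UTC
1·60 + 42 + 675 = 777 min
777 = 0·1440 + 777; 777 = 12·60 + 57 → 12:57, same day
→ 2022-05-27 12:57 ZVC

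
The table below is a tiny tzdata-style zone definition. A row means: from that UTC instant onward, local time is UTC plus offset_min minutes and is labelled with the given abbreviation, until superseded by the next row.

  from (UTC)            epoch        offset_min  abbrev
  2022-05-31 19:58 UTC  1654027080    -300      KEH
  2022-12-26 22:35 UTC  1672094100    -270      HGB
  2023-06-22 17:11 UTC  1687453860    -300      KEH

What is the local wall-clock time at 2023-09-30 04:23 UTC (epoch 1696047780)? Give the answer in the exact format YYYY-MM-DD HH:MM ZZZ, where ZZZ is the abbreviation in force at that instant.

Query: 2023-09-30 04:23 UTC
Rule 3/3 (KEH, -05:00): 2023-06-22 17:11 UTC ≤ query < +∞
4·60 + 23 - 300 = -37 min
-37 = -1·1440 + 1403; 1403 = 23·60 + 23 → 23:23, 2023-09-30 - 1 day = 2023-09-29
→ 2023-09-29 23:23 KEH

2023-09-29 23:23 KEH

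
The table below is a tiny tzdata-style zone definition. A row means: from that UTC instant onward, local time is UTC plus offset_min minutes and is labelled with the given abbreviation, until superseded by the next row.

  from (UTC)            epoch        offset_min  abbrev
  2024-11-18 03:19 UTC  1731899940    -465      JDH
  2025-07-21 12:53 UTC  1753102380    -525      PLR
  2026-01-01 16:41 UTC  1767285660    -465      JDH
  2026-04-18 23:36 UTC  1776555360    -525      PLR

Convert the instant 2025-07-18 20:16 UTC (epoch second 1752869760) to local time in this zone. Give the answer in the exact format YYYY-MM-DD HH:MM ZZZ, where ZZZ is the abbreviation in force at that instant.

2025-07-18 12:31 JDH

Query: 2025-07-18 20:16 UTC
Rule 1/4 (JDH, -07:45): 2024-11-18 03:19 UTC ≤ query < 2025-07-21 12:53 UTC
20·60 + 16 - 465 = 751 min
751 = 0·1440 + 751; 751 = 12·60 + 31 → 12:31, same day
→ 2025-07-18 12:31 JDH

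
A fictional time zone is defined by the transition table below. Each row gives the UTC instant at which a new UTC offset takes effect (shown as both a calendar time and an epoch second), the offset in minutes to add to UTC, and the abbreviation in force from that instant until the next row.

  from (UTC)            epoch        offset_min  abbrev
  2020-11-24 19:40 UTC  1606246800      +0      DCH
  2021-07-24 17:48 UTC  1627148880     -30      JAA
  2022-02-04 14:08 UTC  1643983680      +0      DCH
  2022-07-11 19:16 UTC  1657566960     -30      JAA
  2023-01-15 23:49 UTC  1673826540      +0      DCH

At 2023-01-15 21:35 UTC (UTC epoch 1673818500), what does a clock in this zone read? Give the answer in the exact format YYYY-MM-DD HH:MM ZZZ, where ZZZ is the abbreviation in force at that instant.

Query: 2023-01-15 21:35 UTC
Rule 4/5 (JAA, -00:30): 2022-07-11 19:16 UTC ≤ query < 2023-01-15 23:49 UTC
21·60 + 35 - 30 = 1265 min
1265 = 0·1440 + 1265; 1265 = 21·60 + 5 → 21:05, same day
→ 2023-01-15 21:05 JAA

2023-01-15 21:05 JAA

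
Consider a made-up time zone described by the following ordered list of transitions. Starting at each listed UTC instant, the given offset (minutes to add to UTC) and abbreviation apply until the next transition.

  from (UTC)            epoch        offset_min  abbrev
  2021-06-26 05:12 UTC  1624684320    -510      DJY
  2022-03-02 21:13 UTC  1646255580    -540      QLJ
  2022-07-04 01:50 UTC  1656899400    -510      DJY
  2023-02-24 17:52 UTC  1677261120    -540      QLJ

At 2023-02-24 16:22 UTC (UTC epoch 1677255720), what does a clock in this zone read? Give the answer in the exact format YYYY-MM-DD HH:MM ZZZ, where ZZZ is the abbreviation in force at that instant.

Query: 2023-02-24 16:22 UTC
Rule 3/4 (DJY, -08:30): 2022-07-04 01:50 UTC ≤ query < 2023-02-24 17:52 UTC
16·60 + 22 - 510 = 472 min
472 = 0·1440 + 472; 472 = 7·60 + 52 → 07:52, same day
→ 2023-02-24 07:52 DJY

2023-02-24 07:52 DJY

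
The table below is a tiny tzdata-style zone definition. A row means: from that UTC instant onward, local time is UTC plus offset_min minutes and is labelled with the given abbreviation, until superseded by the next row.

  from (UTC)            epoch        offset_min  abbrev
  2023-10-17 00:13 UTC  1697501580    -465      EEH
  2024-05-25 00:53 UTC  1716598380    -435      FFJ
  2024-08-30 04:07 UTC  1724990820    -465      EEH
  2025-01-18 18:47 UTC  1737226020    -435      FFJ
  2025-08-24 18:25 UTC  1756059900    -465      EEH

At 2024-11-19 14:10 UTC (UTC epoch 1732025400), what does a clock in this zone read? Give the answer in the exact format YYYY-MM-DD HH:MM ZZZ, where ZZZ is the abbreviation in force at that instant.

Query: 2024-11-19 14:10 UTC
Rule 3/5 (EEH, -07:45): 2024-08-30 04:07 UTC ≤ query < 2025-01-18 18:47 UTC
14·60 + 10 - 465 = 385 min
385 = 0·1440 + 385; 385 = 6·60 + 25 → 06:25, same day
→ 2024-11-19 06:25 EEH

2024-11-19 06:25 EEH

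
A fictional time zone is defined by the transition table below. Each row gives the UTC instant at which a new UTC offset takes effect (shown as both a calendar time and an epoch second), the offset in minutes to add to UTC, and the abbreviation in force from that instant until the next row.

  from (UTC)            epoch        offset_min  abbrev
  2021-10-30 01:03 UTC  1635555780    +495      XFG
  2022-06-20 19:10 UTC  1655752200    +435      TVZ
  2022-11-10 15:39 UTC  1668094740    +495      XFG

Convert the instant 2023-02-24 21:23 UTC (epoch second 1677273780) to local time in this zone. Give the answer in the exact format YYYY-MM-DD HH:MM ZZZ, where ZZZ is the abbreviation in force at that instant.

2023-02-25 05:38 XFG

Query: 2023-02-24 21:23 UTC
Rule 3/3 (XFG, +08:15): 2022-11-10 15:39 UTC ≤ query < +∞
21·60 + 23 + 495 = 1778 min
1778 = 1·1440 + 338; 338 = 5·60 + 38 → 05:38, 2023-02-24 + 1 day = 2023-02-25
→ 2023-02-25 05:38 XFG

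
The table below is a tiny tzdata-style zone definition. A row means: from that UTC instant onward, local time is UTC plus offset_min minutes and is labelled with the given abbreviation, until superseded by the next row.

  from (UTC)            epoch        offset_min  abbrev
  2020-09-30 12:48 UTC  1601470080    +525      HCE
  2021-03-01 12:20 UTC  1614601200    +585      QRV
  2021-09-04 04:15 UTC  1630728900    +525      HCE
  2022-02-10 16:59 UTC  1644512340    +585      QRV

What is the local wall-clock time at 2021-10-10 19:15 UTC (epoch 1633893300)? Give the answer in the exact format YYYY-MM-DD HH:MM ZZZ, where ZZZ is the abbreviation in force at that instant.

Query: 2021-10-10 19:15 UTC
Rule 3/4 (HCE, +08:45): 2021-09-04 04:15 UTC ≤ query < 2022-02-10 16:59 UTC
19·60 + 15 + 525 = 1680 min
1680 = 1·1440 + 240; 240 = 4·60 + 0 → 04:00, 2021-10-10 + 1 day = 2021-10-11
→ 2021-10-11 04:00 HCE

2021-10-11 04:00 HCE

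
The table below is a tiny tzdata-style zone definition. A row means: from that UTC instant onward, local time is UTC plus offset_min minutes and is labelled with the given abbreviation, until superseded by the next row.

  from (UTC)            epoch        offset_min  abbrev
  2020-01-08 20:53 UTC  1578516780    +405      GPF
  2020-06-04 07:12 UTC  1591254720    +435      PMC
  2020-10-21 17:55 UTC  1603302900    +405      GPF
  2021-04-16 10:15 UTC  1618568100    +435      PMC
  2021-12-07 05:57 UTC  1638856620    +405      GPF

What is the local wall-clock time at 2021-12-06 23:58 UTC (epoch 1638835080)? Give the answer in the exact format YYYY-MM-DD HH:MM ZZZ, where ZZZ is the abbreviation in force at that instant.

Query: 2021-12-06 23:58 UTC
Rule 4/5 (PMC, +07:15): 2021-04-16 10:15 UTC ≤ query < 2021-12-07 05:57 UTC
23·60 + 58 + 435 = 1873 min
1873 = 1·1440 + 433; 433 = 7·60 + 13 → 07:13, 2021-12-06 + 1 day = 2021-12-07
→ 2021-12-07 07:13 PMC

2021-12-07 07:13 PMC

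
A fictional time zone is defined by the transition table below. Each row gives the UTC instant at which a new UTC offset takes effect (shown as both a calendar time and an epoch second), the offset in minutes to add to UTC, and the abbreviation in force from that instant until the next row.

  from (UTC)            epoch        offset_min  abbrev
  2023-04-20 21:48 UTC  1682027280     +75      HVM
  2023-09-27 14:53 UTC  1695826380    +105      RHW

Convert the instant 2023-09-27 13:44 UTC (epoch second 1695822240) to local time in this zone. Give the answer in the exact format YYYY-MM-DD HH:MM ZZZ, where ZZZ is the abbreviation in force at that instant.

Query: 2023-09-27 13:44 UTC
Rule 1/2 (HVM, +01:15): 2023-04-20 21:48 UTC ≤ query < 2023-09-27 14:53 UTC
13·60 + 44 + 75 = 899 min
899 = 0·1440 + 899; 899 = 14·60 + 59 → 14:59, same day
→ 2023-09-27 14:59 HVM

2023-09-27 14:59 HVM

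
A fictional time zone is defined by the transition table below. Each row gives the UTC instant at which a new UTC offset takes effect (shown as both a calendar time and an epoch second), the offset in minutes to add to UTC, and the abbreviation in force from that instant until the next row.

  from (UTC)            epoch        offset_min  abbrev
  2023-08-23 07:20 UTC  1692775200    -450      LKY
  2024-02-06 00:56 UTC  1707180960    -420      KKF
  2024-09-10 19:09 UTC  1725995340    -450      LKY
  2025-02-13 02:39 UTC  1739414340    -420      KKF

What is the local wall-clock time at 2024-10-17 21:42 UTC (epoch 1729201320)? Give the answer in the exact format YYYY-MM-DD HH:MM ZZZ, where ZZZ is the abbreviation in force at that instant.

Query: 2024-10-17 21:42 UTC
Rule 3/4 (LKY, -07:30): 2024-09-10 19:09 UTC ≤ query < 2025-02-13 02:39 UTC
21·60 + 42 - 450 = 852 min
852 = 0·1440 + 852; 852 = 14·60 + 12 → 14:12, same day
→ 2024-10-17 14:12 LKY

2024-10-17 14:12 LKY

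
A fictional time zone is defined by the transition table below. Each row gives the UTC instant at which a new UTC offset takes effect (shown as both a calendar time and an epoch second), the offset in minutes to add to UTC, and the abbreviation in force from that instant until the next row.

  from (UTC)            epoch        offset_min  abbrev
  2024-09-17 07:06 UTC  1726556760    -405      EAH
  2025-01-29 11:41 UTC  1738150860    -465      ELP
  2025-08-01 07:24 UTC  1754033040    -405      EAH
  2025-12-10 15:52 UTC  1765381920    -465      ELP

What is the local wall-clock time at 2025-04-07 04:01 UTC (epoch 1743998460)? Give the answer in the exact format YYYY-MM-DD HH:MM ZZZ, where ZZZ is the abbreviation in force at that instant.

Query: 2025-04-07 04:01 UTC
Rule 2/4 (ELP, -07:45): 2025-01-29 11:41 UTC ≤ query < 2025-08-01 07:24 UTC
4·60 + 1 - 465 = -224 min
-224 = -1·1440 + 1216; 1216 = 20·60 + 16 → 20:16, 2025-04-07 - 1 day = 2025-04-06
→ 2025-04-06 20:16 ELP

2025-04-06 20:16 ELP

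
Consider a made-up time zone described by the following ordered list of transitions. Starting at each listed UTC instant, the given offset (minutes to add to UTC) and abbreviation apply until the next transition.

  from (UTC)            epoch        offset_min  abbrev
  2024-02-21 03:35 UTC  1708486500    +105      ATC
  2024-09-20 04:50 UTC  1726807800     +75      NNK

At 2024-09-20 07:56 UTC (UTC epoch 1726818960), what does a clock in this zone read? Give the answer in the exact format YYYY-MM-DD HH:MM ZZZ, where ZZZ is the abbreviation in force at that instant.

2024-09-20 09:11 NNK

Query: 2024-09-20 07:56 UTC
Rule 2/2 (NNK, +01:15): 2024-09-20 04:50 UTC ≤ query < +∞
7·60 + 56 + 75 = 551 min
551 = 0·1440 + 551; 551 = 9·60 + 11 → 09:11, same day
→ 2024-09-20 09:11 NNK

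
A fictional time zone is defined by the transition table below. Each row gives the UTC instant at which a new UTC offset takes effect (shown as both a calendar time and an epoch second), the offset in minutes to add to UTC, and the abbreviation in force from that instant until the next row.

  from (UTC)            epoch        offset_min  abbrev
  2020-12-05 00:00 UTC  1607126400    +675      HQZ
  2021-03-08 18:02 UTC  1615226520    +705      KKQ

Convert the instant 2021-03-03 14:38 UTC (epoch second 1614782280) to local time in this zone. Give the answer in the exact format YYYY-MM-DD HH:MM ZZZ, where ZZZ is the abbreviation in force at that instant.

2021-03-04 01:53 HQZ

Query: 2021-03-03 14:38 UTC
Rule 1/2 (HQZ, +11:15): 2020-12-05 00:00 UTC ≤ query < 2021-03-08 18:02 UTC
14·60 + 38 + 675 = 1553 min
1553 = 1·1440 + 113; 113 = 1·60 + 53 → 01:53, 2021-03-03 + 1 day = 2021-03-04
→ 2021-03-04 01:53 HQZ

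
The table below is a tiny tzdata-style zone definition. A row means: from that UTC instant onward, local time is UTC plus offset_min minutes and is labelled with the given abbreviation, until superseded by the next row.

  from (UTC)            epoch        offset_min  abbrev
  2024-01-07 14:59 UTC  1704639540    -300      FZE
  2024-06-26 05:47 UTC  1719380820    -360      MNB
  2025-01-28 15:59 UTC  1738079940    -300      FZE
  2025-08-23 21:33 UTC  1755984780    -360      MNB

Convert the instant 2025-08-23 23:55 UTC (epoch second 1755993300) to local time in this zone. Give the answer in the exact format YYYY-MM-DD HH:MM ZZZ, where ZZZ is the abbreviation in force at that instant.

Query: 2025-08-23 23:55 UTC
Rule 4/4 (MNB, -06:00): 2025-08-23 21:33 UTC ≤ query < +∞
23·60 + 55 - 360 = 1075 min
1075 = 0·1440 + 1075; 1075 = 17·60 + 55 → 17:55, same day
→ 2025-08-23 17:55 MNB

2025-08-23 17:55 MNB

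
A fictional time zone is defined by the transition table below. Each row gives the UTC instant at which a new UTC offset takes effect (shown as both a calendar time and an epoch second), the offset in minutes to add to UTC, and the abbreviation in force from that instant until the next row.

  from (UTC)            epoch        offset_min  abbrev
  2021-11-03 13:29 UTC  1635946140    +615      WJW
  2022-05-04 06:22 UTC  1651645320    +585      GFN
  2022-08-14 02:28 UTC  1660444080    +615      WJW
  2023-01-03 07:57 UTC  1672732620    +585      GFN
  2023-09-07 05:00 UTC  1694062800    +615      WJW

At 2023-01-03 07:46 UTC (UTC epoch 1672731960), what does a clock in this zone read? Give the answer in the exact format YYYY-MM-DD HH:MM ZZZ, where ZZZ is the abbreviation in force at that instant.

2023-01-03 18:01 WJW

Query: 2023-01-03 07:46 UTC
Rule 3/5 (WJW, +10:15): 2022-08-14 02:28 UTC ≤ query < 2023-01-03 07:57 UTC
7·60 + 46 + 615 = 1081 min
1081 = 0·1440 + 1081; 1081 = 18·60 + 1 → 18:01, same day
→ 2023-01-03 18:01 WJW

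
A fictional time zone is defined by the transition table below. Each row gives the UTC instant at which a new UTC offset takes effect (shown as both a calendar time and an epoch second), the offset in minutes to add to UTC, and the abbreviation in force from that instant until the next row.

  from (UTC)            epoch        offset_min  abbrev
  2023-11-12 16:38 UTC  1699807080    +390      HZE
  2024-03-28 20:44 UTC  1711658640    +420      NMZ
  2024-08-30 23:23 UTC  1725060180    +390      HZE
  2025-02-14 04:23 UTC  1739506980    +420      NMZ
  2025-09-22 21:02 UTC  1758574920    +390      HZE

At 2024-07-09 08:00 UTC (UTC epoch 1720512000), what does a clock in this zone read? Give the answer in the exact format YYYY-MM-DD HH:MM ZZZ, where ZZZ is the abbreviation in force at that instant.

2024-07-09 15:00 NMZ

Query: 2024-07-09 08:00 UTC
Rule 2/5 (NMZ, +07:00): 2024-03-28 20:44 UTC ≤ query < 2024-08-30 23:23 UTC
8·60 + 0 + 420 = 900 min
900 = 0·1440 + 900; 900 = 15·60 + 0 → 15:00, same day
→ 2024-07-09 15:00 NMZ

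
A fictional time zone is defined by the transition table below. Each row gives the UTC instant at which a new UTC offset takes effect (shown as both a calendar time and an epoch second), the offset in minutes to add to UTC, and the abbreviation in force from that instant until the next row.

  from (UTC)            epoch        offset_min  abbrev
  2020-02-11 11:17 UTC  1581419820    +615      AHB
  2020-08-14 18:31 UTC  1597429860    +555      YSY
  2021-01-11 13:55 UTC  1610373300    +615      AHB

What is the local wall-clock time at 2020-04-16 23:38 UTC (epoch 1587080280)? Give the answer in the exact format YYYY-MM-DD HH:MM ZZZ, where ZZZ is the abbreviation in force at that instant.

2020-04-17 09:53 AHB

Query: 2020-04-16 23:38 UTC
Rule 1/3 (AHB, +10:15): 2020-02-11 11:17 UTC ≤ query < 2020-08-14 18:31 UTC
23·60 + 38 + 615 = 2033 min
2033 = 1·1440 + 593; 593 = 9·60 + 53 → 09:53, 2020-04-16 + 1 day = 2020-04-17
→ 2020-04-17 09:53 AHB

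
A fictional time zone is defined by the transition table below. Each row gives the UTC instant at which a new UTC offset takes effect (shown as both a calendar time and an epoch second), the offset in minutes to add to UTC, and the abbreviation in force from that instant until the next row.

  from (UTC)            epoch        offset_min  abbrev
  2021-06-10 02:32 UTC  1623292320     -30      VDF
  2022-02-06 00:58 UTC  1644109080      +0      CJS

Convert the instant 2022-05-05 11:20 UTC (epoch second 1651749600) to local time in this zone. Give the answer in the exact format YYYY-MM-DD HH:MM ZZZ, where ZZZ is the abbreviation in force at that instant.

Query: 2022-05-05 11:20 UTC
Rule 2/2 (CJS, +00:00): 2022-02-06 00:58 UTC ≤ query < +∞
11·60 + 20 + 0 = 680 min
680 = 0·1440 + 680; 680 = 11·60 + 20 → 11:20, same day
→ 2022-05-05 11:20 CJS

2022-05-05 11:20 CJS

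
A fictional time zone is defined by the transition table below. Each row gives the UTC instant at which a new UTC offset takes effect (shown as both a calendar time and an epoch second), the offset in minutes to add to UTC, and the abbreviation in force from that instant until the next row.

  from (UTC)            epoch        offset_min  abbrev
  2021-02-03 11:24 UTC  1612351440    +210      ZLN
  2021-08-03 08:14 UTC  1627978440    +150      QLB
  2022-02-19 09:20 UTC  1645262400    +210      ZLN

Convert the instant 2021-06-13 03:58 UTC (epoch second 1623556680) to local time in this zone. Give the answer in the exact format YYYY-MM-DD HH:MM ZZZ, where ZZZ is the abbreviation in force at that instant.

Query: 2021-06-13 03:58 UTC
Rule 1/3 (ZLN, +03:30): 2021-02-03 11:24 UTC ≤ query < 2021-08-03 08:14 UTC
3·60 + 58 + 210 = 448 min
448 = 0·1440 + 448; 448 = 7·60 + 28 → 07:28, same day
→ 2021-06-13 07:28 ZLN

2021-06-13 07:28 ZLN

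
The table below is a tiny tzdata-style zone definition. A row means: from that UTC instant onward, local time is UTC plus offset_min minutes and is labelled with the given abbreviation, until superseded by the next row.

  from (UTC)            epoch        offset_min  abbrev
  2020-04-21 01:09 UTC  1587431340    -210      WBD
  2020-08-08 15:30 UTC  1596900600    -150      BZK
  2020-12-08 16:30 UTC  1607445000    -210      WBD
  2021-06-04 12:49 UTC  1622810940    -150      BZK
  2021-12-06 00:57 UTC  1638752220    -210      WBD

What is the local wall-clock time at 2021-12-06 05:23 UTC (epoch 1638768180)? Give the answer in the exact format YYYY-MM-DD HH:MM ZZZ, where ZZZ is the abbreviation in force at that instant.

Query: 2021-12-06 05:23 UTC
Rule 5/5 (WBD, -03:30): 2021-12-06 00:57 UTC ≤ query < +∞
5·60 + 23 - 210 = 113 min
113 = 0·1440 + 113; 113 = 1·60 + 53 → 01:53, same day
→ 2021-12-06 01:53 WBD

2021-12-06 01:53 WBD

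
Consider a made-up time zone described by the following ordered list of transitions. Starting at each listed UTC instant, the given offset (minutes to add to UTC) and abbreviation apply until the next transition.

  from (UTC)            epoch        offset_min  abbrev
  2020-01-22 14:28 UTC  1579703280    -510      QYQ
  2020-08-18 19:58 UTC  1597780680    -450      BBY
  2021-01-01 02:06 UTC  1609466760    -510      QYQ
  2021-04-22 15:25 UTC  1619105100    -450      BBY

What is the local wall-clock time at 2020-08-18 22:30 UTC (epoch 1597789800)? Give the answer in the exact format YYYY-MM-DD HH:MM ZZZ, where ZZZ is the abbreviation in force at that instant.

Query: 2020-08-18 22:30 UTC
Rule 2/4 (BBY, -07:30): 2020-08-18 19:58 UTC ≤ query < 2021-01-01 02:06 UTC
22·60 + 30 - 450 = 900 min
900 = 0·1440 + 900; 900 = 15·60 + 0 → 15:00, same day
→ 2020-08-18 15:00 BBY

2020-08-18 15:00 BBY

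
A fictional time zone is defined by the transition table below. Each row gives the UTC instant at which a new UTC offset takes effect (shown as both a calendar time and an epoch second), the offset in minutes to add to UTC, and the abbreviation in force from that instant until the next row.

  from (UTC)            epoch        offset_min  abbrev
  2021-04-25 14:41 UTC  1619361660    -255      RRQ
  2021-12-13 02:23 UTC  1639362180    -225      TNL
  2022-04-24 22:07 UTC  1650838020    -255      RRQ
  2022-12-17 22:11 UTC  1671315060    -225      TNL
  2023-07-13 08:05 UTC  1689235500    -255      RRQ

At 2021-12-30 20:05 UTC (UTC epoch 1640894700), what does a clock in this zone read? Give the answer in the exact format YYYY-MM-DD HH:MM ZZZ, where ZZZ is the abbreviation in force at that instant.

2021-12-30 16:20 TNL

Query: 2021-12-30 20:05 UTC
Rule 2/5 (TNL, -03:45): 2021-12-13 02:23 UTC ≤ query < 2022-04-24 22:07 UTC
20·60 + 5 - 225 = 980 min
980 = 0·1440 + 980; 980 = 16·60 + 20 → 16:20, same day
→ 2021-12-30 16:20 TNL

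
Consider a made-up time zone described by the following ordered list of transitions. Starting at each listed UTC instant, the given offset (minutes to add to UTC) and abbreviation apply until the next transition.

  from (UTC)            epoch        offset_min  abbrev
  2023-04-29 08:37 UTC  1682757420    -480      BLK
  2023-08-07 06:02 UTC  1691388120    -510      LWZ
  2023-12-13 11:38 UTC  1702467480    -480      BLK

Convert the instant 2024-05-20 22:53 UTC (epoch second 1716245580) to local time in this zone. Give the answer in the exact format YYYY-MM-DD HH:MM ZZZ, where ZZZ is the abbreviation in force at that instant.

2024-05-20 14:53 BLK

Query: 2024-05-20 22:53 UTC
Rule 3/3 (BLK, -08:00): 2023-12-13 11:38 UTC ≤ query < +∞
22·60 + 53 - 480 = 893 min
893 = 0·1440 + 893; 893 = 14·60 + 53 → 14:53, same day
→ 2024-05-20 14:53 BLK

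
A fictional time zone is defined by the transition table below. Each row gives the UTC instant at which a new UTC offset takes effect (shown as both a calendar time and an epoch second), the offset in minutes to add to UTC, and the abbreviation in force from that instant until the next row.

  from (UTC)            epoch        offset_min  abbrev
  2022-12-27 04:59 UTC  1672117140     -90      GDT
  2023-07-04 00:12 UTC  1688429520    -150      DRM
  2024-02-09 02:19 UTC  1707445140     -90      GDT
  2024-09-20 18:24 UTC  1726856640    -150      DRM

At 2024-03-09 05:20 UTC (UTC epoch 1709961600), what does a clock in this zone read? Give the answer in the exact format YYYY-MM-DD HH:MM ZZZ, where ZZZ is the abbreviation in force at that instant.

2024-03-09 03:50 GDT

Query: 2024-03-09 05:20 UTC
Rule 3/4 (GDT, -01:30): 2024-02-09 02:19 UTC ≤ query < 2024-09-20 18:24 UTC
5·60 + 20 - 90 = 230 min
230 = 0·1440 + 230; 230 = 3·60 + 50 → 03:50, same day
→ 2024-03-09 03:50 GDT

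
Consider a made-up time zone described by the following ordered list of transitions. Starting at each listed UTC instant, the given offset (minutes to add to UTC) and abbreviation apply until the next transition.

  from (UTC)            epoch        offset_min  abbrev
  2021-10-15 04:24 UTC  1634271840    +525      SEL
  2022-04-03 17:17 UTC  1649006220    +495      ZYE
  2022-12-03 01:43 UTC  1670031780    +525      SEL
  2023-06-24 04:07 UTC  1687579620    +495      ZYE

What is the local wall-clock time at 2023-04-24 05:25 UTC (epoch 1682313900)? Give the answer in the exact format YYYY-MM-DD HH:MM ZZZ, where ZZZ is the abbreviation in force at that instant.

2023-04-24 14:10 SEL

Query: 2023-04-24 05:25 UTC
Rule 3/4 (SEL, +08:45): 2022-12-03 01:43 UTC ≤ query < 2023-06-24 04:07 UTC
5·60 + 25 + 525 = 850 min
850 = 0·1440 + 850; 850 = 14·60 + 10 → 14:10, same day
→ 2023-04-24 14:10 SEL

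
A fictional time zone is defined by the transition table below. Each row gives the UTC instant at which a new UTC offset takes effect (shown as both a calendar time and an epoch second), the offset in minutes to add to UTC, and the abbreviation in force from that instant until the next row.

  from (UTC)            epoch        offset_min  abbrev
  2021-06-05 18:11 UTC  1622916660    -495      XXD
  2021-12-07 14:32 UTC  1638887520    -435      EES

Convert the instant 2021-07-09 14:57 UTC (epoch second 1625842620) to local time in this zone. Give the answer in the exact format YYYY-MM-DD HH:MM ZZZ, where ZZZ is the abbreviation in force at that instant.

2021-07-09 06:42 XXD

Query: 2021-07-09 14:57 UTC
Rule 1/2 (XXD, -08:15): 2021-06-05 18:11 UTC ≤ query < 2021-12-07 14:32 UTC
14·60 + 57 - 495 = 402 min
402 = 0·1440 + 402; 402 = 6·60 + 42 → 06:42, same day
→ 2021-07-09 06:42 XXD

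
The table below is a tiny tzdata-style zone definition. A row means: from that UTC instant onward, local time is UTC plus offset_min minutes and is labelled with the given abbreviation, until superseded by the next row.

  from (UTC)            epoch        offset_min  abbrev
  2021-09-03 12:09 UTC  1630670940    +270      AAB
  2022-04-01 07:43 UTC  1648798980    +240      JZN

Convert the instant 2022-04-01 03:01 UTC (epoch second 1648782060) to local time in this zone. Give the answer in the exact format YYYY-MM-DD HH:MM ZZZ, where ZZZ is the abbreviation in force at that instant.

Query: 2022-04-01 03:01 UTC
Rule 1/2 (AAB, +04:30): 2021-09-03 12:09 UTC ≤ query < 2022-04-01 07:43 UTC
3·60 + 1 + 270 = 451 min
451 = 0·1440 + 451; 451 = 7·60 + 31 → 07:31, same day
→ 2022-04-01 07:31 AAB

2022-04-01 07:31 AAB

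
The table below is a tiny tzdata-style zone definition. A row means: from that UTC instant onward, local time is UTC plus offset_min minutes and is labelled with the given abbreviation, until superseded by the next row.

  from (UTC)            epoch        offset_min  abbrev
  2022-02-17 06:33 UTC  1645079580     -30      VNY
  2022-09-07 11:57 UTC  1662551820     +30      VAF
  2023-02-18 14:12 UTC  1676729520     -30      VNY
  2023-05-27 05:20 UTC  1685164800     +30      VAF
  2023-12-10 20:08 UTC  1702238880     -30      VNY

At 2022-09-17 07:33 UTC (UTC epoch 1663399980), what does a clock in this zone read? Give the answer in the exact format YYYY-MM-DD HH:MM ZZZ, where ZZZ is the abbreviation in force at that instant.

2022-09-17 08:03 VAF

Query: 2022-09-17 07:33 UTC
Rule 2/5 (VAF, +00:30): 2022-09-07 11:57 UTC ≤ query < 2023-02-18 14:12 UTC
7·60 + 33 + 30 = 483 min
483 = 0·1440 + 483; 483 = 8·60 + 3 → 08:03, same day
→ 2022-09-17 08:03 VAF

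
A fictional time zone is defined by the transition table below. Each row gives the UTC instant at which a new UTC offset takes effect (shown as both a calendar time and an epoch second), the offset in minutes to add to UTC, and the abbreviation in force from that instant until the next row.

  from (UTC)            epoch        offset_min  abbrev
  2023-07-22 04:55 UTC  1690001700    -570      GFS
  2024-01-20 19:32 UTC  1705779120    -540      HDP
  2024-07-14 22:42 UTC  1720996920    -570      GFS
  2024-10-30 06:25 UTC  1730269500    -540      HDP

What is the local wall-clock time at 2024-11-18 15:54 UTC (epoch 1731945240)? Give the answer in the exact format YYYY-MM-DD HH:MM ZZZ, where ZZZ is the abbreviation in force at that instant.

2024-11-18 06:54 HDP

Query: 2024-11-18 15:54 UTC
Rule 4/4 (HDP, -09:00): 2024-10-30 06:25 UTC ≤ query < +∞
15·60 + 54 - 540 = 414 min
414 = 0·1440 + 414; 414 = 6·60 + 54 → 06:54, same day
→ 2024-11-18 06:54 HDP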